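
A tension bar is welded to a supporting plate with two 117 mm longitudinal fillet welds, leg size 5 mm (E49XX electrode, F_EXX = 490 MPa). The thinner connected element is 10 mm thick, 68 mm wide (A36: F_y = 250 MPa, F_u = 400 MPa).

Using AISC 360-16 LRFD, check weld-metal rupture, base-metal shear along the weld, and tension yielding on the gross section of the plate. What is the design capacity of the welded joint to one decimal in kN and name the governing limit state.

Weld metal: throat = 0.707×5 = 3.535 mm, L = 2×117 = 234 mm. φR_n = 0.75 × 0.6 × 490 × 3.535 × 234 = 182.4 kN.
Base metal shear (10 mm plate): yield φR_n = 1.0×0.6×250×10×234 = 351.0 kN; rupture φR_n = 0.75×0.6×400×10×234 = 421.2 kN; take 351.0 kN (yield).
Tension yield (gross): A_g = 68×10 = 680 mm². φR_n = 0.90 × 250 × 680 = 153.0 kN.
Governing: min(182.4, 351.0, 153.0) = 153.0 kN → gross-section yield.

153.0 kN (gross-section yield governs)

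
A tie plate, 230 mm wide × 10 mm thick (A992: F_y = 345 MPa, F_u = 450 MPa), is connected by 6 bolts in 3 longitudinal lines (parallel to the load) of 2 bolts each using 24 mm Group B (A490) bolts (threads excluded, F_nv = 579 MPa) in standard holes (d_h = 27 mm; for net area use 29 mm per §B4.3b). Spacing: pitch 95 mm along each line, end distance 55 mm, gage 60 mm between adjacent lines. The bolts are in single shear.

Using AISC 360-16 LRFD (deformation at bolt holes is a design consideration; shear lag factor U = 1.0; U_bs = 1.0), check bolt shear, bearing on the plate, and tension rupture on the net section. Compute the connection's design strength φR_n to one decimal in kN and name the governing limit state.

Bolt shear: A_b = π(24)²/4 = 452.39 mm². φR_n = 0.75 × 579 × 452.39 × 6 × 1 = 1178.7 kN.
Bearing (10 mm plate, F_u = 450 MPa): end bolts L_c = 55 − 27/2 = 41.5, R_n = min(1.2×41.5×10×450, 2.4×24×10×450) = 224.1 kN/bolt; interior L_c = 95 − 27 = 68, R_n = 259.2 kN/bolt. φR_n = 0.75 × (3×224.1 + 3×259.2) = 1087.4 kN.
Tension rupture (net): A_n = (230 − 3×29)×10 = 1430 mm² (U = 1.0, A_e = A_n). φR_n = 0.75 × 450 × 1430 = 482.6 kN.
Governing: min(1178.7, 1087.4, 482.6) = 482.6 kN → net-section rupture.

482.6 kN (net-section rupture governs)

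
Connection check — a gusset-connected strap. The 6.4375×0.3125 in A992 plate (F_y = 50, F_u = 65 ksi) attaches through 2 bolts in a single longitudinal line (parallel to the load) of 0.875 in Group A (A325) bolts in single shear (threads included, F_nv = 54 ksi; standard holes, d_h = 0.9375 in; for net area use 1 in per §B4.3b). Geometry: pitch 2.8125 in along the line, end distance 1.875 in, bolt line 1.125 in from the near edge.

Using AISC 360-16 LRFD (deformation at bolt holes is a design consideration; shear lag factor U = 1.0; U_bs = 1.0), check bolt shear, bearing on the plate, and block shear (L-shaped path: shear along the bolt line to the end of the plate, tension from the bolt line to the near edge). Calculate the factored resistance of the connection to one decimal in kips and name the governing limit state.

38.7 kips (block shear governs)

Bolt shear: A_b = π(0.875)²/4 = 0.60132 in². φR_n = 0.75 × 54 × 0.60132 × 2 × 1 = 48.7 kips.
Bearing (0.3125 in plate, F_u = 65 ksi): end bolts L_c = 1.875 − 0.9375/2 = 1.40625, R_n = min(1.2×1.40625×0.3125×65, 2.4×0.875×0.3125×65) = 34.277 kips/bolt; interior L_c = 2.8125 − 0.9375 = 1.875, R_n = 42.656 kips/bolt. φR_n = 0.75 × (1×34.277 + 1×42.656) = 57.7 kips.
Block shear: shear path 1×[1.875+1×2.8125] = 1×4.6875 in, A_gv = 1.4648, A_nv = 1×(4.6875 − 1.5×1)×0.3125 = 0.99609 in²; tension to near edge: (1.125 − 0.5×1)×0.3125 = 0.19531 in². R_n = min(0.6×65×0.99609, 0.6×50×1.4648) + 1.0×65×0.19531 = min(38.848, 43.944) + 12.695 = 51.543 kips. φR_n = 0.75 × 51.543 = 38.7 kips.
Governing: min(48.7, 57.7, 38.7) = 38.7 kips → block shear.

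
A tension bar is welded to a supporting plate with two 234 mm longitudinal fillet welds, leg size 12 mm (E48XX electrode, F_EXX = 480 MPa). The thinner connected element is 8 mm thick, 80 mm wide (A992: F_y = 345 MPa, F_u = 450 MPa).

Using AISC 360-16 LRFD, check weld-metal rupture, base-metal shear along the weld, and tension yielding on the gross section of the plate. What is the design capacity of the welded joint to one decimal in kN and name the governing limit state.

198.7 kN (gross-section yield governs)

Weld metal: throat = 0.707×12 = 8.484 mm, L = 2×234 = 468 mm. φR_n = 0.75 × 0.6 × 480 × 8.484 × 468 = 857.6 kN.
Base metal shear (8 mm plate): yield φR_n = 1.0×0.6×345×8×468 = 775.0 kN; rupture φR_n = 0.75×0.6×450×8×468 = 758.2 kN; take 758.2 kN (rupture).
Tension yield (gross): A_g = 80×8 = 640 mm². φR_n = 0.90 × 345 × 640 = 198.7 kN.
Governing: min(857.6, 758.2, 198.7) = 198.7 kN → gross-section yield.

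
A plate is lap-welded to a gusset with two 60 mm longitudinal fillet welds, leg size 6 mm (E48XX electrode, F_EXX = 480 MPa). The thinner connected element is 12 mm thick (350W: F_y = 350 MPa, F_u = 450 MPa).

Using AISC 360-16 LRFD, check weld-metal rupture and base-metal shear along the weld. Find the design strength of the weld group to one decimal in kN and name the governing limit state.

Weld metal: throat = 0.707×6 = 4.242 mm, L = 2×60 = 120 mm. φR_n = 0.75 × 0.6 × 480 × 4.242 × 120 = 110.0 kN.
Base metal shear (12 mm plate): yield φR_n = 1.0×0.6×350×12×120 = 302.4 kN; rupture φR_n = 0.75×0.6×450×12×120 = 291.6 kN; take 291.6 kN (rupture).
Governing: min(110.0, 291.6) = 110.0 kN → weld metal.

110.0 kN (weld metal governs)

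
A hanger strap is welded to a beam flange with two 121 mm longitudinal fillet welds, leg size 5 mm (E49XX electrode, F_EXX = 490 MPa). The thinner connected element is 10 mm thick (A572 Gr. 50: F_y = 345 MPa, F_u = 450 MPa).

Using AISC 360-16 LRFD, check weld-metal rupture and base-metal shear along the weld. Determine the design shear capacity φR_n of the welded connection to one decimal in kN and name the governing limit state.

Weld metal: throat = 0.707×5 = 3.535 mm, L = 2×121 = 242 mm. φR_n = 0.75 × 0.6 × 490 × 3.535 × 242 = 188.6 kN.
Base metal shear (10 mm plate): yield φR_n = 1.0×0.6×345×10×242 = 500.9 kN; rupture φR_n = 0.75×0.6×450×10×242 = 490.1 kN; take 490.1 kN (rupture).
Governing: min(188.6, 490.1) = 188.6 kN → weld metal.

188.6 kN (weld metal governs)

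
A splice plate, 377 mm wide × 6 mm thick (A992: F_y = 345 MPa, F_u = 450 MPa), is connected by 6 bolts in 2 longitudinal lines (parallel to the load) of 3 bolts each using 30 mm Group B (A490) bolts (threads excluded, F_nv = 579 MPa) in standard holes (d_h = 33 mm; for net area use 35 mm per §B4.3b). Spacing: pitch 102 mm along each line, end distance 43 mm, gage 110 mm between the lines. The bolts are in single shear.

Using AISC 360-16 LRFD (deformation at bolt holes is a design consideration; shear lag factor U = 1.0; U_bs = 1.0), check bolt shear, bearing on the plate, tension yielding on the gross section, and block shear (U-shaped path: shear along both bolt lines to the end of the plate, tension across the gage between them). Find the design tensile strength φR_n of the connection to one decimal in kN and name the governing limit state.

Bolt shear: A_b = π(30)²/4 = 706.86 mm². φR_n = 0.75 × 579 × 706.86 × 6 × 1 = 1841.7 kN.
Bearing (6 mm plate, F_u = 450 MPa): end bolts L_c = 43 − 33/2 = 26.5, R_n = min(1.2×26.5×6×450, 2.4×30×6×450) = 85.86 kN/bolt; interior L_c = 102 − 33 = 69, R_n = 194.4 kN/bolt. φR_n = 0.75 × (2×85.86 + 4×194.4) = 712.0 kN.
Tension yield (gross): A_g = 377×6 = 2262 mm². φR_n = 0.90 × 345 × 2262 = 702.4 kN.
Block shear: shear path 2×[43+2×102] = 2×247 mm, A_gv = 2964, A_nv = 2×(247 − 2.5×35)×6 = 1914 mm²; tension across gage: (110 − 1×35)×6 = 450 mm². R_n = min(0.6×450×1914, 0.6×345×2964) + 1.0×450×450 = min(516.78, 613.55) + 202.5 = 719.28 kN. φR_n = 0.75 × 719.28 = 539.5 kN.
Governing: min(1841.7, 712.0, 702.4, 539.5) = 539.5 kN → block shear.

539.5 kN (block shear governs)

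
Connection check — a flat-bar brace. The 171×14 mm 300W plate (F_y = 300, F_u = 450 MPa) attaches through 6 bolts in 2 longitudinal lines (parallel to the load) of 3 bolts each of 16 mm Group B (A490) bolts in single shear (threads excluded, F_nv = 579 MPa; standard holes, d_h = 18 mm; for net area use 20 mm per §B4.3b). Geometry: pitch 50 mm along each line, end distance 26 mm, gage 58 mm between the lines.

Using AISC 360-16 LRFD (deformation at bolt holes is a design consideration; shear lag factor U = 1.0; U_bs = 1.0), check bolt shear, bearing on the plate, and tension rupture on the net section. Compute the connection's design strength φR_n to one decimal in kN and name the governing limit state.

523.9 kN (bolt shear governs)

Bolt shear: A_b = π(16)²/4 = 201.06 mm². φR_n = 0.75 × 579 × 201.06 × 6 × 1 = 523.9 kN.
Bearing (14 mm plate, F_u = 450 MPa): end bolts L_c = 26 − 18/2 = 17, R_n = min(1.2×17×14×450, 2.4×16×14×450) = 128.52 kN/bolt; interior L_c = 50 − 18 = 32, R_n = 241.92 kN/bolt. φR_n = 0.75 × (2×128.52 + 4×241.92) = 918.5 kN.
Tension rupture (net): A_n = (171 − 2×20)×14 = 1834 mm² (U = 1.0, A_e = A_n). φR_n = 0.75 × 450 × 1834 = 619.0 kN.
Governing: min(523.9, 918.5, 619.0) = 523.9 kN → bolt shear.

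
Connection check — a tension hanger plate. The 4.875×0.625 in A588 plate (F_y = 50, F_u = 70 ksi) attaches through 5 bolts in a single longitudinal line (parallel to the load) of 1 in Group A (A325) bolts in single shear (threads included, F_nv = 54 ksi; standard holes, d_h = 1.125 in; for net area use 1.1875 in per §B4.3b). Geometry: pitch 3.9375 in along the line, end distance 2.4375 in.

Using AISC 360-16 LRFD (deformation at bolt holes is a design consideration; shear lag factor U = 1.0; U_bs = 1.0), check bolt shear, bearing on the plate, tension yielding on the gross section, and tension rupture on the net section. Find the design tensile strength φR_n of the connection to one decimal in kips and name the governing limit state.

Bolt shear: A_b = π(1)²/4 = 0.7854 in². φR_n = 0.75 × 54 × 0.7854 × 5 × 1 = 159.0 kips.
Bearing (0.625 in plate, F_u = 70 ksi): end bolts L_c = 2.4375 − 1.125/2 = 1.875, R_n = min(1.2×1.875×0.625×70, 2.4×1×0.625×70) = 98.438 kips/bolt; interior L_c = 3.9375 − 1.125 = 2.8125, R_n = 105 kips/bolt. φR_n = 0.75 × (1×98.438 + 4×105) = 388.8 kips.
Tension yield (gross): A_g = 4.875×0.625 = 3.0469 in². φR_n = 0.90 × 50 × 3.0469 = 137.1 kips.
Tension rupture (net): A_n = (4.875 − 1×1.1875)×0.625 = 2.3047 in² (U = 1.0, A_e = A_n). φR_n = 0.75 × 70 × 2.3047 = 121.0 kips.
Governing: min(159.0, 388.8, 137.1, 121.0) = 121.0 kips → net-section rupture.

121.0 kips (net-section rupture governs)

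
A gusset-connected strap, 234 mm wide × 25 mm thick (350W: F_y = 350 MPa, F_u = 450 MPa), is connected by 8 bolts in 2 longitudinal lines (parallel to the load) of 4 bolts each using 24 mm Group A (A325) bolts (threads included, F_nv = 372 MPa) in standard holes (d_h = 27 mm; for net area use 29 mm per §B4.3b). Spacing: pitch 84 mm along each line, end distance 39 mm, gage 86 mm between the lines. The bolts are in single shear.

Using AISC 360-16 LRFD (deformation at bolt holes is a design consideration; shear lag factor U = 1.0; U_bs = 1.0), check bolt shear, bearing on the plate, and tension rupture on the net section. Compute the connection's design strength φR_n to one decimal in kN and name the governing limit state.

Bolt shear: A_b = π(24)²/4 = 452.39 mm². φR_n = 0.75 × 372 × 452.39 × 8 × 1 = 1009.7 kN.
Bearing (25 mm plate, F_u = 450 MPa): end bolts L_c = 39 − 27/2 = 25.5, R_n = min(1.2×25.5×25×450, 2.4×24×25×450) = 344.25 kN/bolt; interior L_c = 84 − 27 = 57, R_n = 648 kN/bolt. φR_n = 0.75 × (2×344.25 + 6×648) = 3432.4 kN.
Tension rupture (net): A_n = (234 − 2×29)×25 = 4400 mm² (U = 1.0, A_e = A_n). φR_n = 0.75 × 450 × 4400 = 1485.0 kN.
Governing: min(1009.7, 3432.4, 1485.0) = 1009.7 kN → bolt shear.

1009.7 kN (bolt shear governs)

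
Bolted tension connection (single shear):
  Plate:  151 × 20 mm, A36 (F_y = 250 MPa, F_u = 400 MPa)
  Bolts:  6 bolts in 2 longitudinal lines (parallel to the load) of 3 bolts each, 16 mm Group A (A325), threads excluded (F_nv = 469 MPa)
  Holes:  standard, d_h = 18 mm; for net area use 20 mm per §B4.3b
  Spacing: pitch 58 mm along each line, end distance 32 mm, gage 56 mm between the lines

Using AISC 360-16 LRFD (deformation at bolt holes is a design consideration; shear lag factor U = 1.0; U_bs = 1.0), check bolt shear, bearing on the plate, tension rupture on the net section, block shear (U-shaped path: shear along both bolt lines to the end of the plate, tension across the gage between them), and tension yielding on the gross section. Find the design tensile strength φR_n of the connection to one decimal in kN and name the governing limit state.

424.3 kN (bolt shear governs)

Bolt shear: A_b = π(16)²/4 = 201.06 mm². φR_n = 0.75 × 469 × 201.06 × 6 × 1 = 424.3 kN.
Bearing (20 mm plate, F_u = 400 MPa): end bolts L_c = 32 − 18/2 = 23, R_n = min(1.2×23×20×400, 2.4×16×20×400) = 220.8 kN/bolt; interior L_c = 58 − 18 = 40, R_n = 307.2 kN/bolt. φR_n = 0.75 × (2×220.8 + 4×307.2) = 1252.8 kN.
Tension rupture (net): A_n = (151 − 2×20)×20 = 2220 mm² (U = 1.0, A_e = A_n). φR_n = 0.75 × 400 × 2220 = 666.0 kN.
Block shear: shear path 2×[32+2×58] = 2×148 mm, A_gv = 5920, A_nv = 2×(148 − 2.5×20)×20 = 3920 mm²; tension across gage: (56 − 1×20)×20 = 720 mm². R_n = min(0.6×400×3920, 0.6×250×5920) + 1.0×400×720 = min(940.8, 888) + 288 = 1176 kN. φR_n = 0.75 × 1176 = 882.0 kN.
Tension yield (gross): A_g = 151×20 = 3020 mm². φR_n = 0.90 × 250 × 3020 = 679.5 kN.
Governing: min(424.3, 1252.8, 666.0, 882.0, 679.5) = 424.3 kN → bolt shear.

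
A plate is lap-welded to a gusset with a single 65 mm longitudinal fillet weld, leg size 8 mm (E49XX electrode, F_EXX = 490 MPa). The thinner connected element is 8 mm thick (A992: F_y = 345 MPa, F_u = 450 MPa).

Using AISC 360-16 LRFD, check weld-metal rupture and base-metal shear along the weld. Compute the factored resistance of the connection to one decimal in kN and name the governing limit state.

Weld metal: throat = 0.707×8 = 5.656 mm, L = 65 mm. φR_n = 0.75 × 0.6 × 490 × 5.656 × 65 = 81.1 kN.
Base metal shear (8 mm plate): yield φR_n = 1.0×0.6×345×8×65 = 107.6 kN; rupture φR_n = 0.75×0.6×450×8×65 = 105.3 kN; take 105.3 kN (rupture).
Governing: min(81.1, 105.3) = 81.1 kN → weld metal.

81.1 kN (weld metal governs)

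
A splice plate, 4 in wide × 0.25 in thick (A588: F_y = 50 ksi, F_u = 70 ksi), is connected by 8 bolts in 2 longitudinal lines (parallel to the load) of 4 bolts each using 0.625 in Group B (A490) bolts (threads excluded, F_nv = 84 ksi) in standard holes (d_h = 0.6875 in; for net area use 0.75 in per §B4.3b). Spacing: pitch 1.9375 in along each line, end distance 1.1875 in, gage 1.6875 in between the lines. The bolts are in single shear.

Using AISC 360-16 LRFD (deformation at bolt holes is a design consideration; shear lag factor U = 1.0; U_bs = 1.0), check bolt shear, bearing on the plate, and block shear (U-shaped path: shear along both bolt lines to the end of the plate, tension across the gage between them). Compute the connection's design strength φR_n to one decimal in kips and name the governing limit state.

Bolt shear: A_b = π(0.625)²/4 = 0.3068 in². φR_n = 0.75 × 84 × 0.3068 × 8 × 1 = 154.6 kips.
Bearing (0.25 in plate, F_u = 70 ksi): end bolts L_c = 1.1875 − 0.6875/2 = 0.84375, R_n = min(1.2×0.84375×0.25×70, 2.4×0.625×0.25×70) = 17.719 kips/bolt; interior L_c = 1.9375 − 0.6875 = 1.25, R_n = 26.25 kips/bolt. φR_n = 0.75 × (2×17.719 + 6×26.25) = 144.7 kips.
Block shear: shear path 2×[1.1875+3×1.9375] = 2×7 in, A_gv = 3.5, A_nv = 2×(7 − 3.5×0.75)×0.25 = 2.1875 in²; tension across gage: (1.6875 − 1×0.75)×0.25 = 0.23438 in². R_n = min(0.6×70×2.1875, 0.6×50×3.5) + 1.0×70×0.23438 = min(91.875, 105) + 16.407 = 108.28 kips. φR_n = 0.75 × 108.28 = 81.2 kips.
Governing: min(154.6, 144.7, 81.2) = 81.2 kips → block shear.

81.2 kips (block shear governs)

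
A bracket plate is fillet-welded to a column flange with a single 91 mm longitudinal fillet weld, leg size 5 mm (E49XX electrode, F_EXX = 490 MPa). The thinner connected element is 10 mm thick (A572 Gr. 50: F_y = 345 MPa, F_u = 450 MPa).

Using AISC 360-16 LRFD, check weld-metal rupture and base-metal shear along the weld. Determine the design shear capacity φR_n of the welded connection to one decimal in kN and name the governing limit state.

Weld metal: throat = 0.707×5 = 3.535 mm, L = 91 mm. φR_n = 0.75 × 0.6 × 490 × 3.535 × 91 = 70.9 kN.
Base metal shear (10 mm plate): yield φR_n = 1.0×0.6×345×10×91 = 188.4 kN; rupture φR_n = 0.75×0.6×450×10×91 = 184.3 kN; take 184.3 kN (rupture).
Governing: min(70.9, 184.3) = 70.9 kN → weld metal.

70.9 kN (weld metal governs)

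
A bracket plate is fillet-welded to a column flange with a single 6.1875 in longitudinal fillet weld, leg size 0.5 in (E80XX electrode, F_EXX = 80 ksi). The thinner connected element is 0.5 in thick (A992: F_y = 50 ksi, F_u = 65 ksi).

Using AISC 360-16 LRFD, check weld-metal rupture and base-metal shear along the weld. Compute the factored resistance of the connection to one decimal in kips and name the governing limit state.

Weld metal: throat = 0.707×0.5 = 0.3535 in, L = 6.1875 in. φR_n = 0.75 × 0.6 × 80 × 0.3535 × 6.1875 = 78.7 kips.
Base metal shear (0.5 in plate): yield φR_n = 1.0×0.6×50×0.5×6.1875 = 92.8 kips; rupture φR_n = 0.75×0.6×65×0.5×6.1875 = 90.5 kips; take 90.5 kips (rupture).
Governing: min(78.7, 90.5) = 78.7 kips → weld metal.

78.7 kips (weld metal governs)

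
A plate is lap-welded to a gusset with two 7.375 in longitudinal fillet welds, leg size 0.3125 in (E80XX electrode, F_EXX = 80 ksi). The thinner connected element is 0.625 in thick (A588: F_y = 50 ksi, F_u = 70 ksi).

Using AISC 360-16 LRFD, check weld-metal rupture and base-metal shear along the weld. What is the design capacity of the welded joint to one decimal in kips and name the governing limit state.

Weld metal: throat = 0.707×0.3125 = 0.22094 in, L = 2×7.375 = 14.75 in. φR_n = 0.75 × 0.6 × 80 × 0.22094 × 14.75 = 117.3 kips.
Base metal shear (0.625 in plate): yield φR_n = 1.0×0.6×50×0.625×14.75 = 276.6 kips; rupture φR_n = 0.75×0.6×70×0.625×14.75 = 290.4 kips; take 276.6 kips (yield).
Governing: min(117.3, 276.6) = 117.3 kips → weld metal.

117.3 kips (weld metal governs)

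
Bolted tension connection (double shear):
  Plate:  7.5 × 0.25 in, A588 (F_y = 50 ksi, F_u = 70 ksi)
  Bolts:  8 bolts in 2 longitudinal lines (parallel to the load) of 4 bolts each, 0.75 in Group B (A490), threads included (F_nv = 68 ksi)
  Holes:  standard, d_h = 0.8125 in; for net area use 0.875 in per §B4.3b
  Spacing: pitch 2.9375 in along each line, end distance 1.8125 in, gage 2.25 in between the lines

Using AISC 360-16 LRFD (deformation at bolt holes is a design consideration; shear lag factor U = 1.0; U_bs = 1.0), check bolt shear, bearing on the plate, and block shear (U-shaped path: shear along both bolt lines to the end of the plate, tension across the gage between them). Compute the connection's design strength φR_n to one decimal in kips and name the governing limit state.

137.2 kips (block shear governs)

Bolt shear: A_b = π(0.75)²/4 = 0.44179 in². φR_n = 0.75 × 68 × 0.44179 × 8 × 2 = 360.5 kips.
Bearing (0.25 in plate, F_u = 70 ksi): end bolts L_c = 1.8125 − 0.8125/2 = 1.40625, R_n = min(1.2×1.40625×0.25×70, 2.4×0.75×0.25×70) = 29.531 kips/bolt; interior L_c = 2.9375 − 0.8125 = 2.125, R_n = 31.5 kips/bolt. φR_n = 0.75 × (2×29.531 + 6×31.5) = 186.0 kips.
Block shear: shear path 2×[1.8125+3×2.9375] = 2×10.625 in, A_gv = 5.3125, A_nv = 2×(10.625 − 3.5×0.875)×0.25 = 3.7813 in²; tension across gage: (2.25 − 1×0.875)×0.25 = 0.34375 in². R_n = min(0.6×70×3.7813, 0.6×50×5.3125) + 1.0×70×0.34375 = min(158.81, 159.38) + 24.063 = 182.87 kips. φR_n = 0.75 × 182.87 = 137.2 kips.
Governing: min(360.5, 186.0, 137.2) = 137.2 kips → block shear.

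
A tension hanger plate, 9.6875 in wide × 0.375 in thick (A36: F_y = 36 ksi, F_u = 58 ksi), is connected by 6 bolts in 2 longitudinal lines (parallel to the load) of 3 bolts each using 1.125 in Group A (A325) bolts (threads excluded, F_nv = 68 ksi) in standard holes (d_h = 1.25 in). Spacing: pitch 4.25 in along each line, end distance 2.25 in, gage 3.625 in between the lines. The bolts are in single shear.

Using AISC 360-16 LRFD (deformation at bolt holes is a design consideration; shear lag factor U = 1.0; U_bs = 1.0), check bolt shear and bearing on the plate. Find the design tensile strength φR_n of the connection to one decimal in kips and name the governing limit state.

239.8 kips (bearing governs)

Bolt shear: A_b = π(1.125)²/4 = 0.99402 in². φR_n = 0.75 × 68 × 0.99402 × 6 × 1 = 304.2 kips.
Bearing (0.375 in plate, F_u = 58 ksi): end bolts L_c = 2.25 − 1.25/2 = 1.625, R_n = min(1.2×1.625×0.375×58, 2.4×1.125×0.375×58) = 42.413 kips/bolt; interior L_c = 4.25 − 1.25 = 3, R_n = 58.725 kips/bolt. φR_n = 0.75 × (2×42.413 + 4×58.725) = 239.8 kips.
Governing: min(304.2, 239.8) = 239.8 kips → bearing.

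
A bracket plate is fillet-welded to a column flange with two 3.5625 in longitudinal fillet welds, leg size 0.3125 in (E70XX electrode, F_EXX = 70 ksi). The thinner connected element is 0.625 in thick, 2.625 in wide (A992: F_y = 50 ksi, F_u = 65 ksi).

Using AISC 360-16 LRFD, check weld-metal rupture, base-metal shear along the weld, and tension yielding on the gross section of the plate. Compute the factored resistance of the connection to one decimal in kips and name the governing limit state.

49.6 kips (weld metal governs)

Weld metal: throat = 0.707×0.3125 = 0.22094 in, L = 2×3.5625 = 7.125 in. φR_n = 0.75 × 0.6 × 70 × 0.22094 × 7.125 = 49.6 kips.
Base metal shear (0.625 in plate): yield φR_n = 1.0×0.6×50×0.625×7.125 = 133.6 kips; rupture φR_n = 0.75×0.6×65×0.625×7.125 = 130.3 kips; take 130.3 kips (rupture).
Tension yield (gross): A_g = 2.625×0.625 = 1.6406 in². φR_n = 0.90 × 50 × 1.6406 = 73.8 kips.
Governing: min(49.6, 130.3, 73.8) = 49.6 kips → weld metal.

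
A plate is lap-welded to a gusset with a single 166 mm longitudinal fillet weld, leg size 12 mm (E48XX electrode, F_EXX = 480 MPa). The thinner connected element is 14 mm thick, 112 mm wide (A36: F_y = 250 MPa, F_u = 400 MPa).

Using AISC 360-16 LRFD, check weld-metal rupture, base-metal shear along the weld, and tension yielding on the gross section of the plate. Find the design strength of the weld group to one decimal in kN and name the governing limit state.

Weld metal: throat = 0.707×12 = 8.484 mm, L = 166 mm. φR_n = 0.75 × 0.6 × 480 × 8.484 × 166 = 304.2 kN.
Base metal shear (14 mm plate): yield φR_n = 1.0×0.6×250×14×166 = 348.6 kN; rupture φR_n = 0.75×0.6×400×14×166 = 418.3 kN; take 348.6 kN (yield).
Tension yield (gross): A_g = 112×14 = 1568 mm². φR_n = 0.90 × 250 × 1568 = 352.8 kN.
Governing: min(304.2, 348.6, 352.8) = 304.2 kN → weld metal.

304.2 kN (weld metal governs)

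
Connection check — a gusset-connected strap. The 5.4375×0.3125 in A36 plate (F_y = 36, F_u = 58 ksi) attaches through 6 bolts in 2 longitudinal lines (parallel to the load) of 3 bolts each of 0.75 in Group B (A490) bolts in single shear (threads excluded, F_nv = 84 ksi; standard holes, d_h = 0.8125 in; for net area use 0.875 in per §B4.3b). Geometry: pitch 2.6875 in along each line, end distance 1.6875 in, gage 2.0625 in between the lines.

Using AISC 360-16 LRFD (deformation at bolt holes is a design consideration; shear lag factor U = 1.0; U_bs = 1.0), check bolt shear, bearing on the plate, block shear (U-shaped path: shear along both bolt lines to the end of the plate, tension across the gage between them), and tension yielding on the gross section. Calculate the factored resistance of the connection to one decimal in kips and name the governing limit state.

Bolt shear: A_b = π(0.75)²/4 = 0.44179 in². φR_n = 0.75 × 84 × 0.44179 × 6 × 1 = 167.0 kips.
Bearing (0.3125 in plate, F_u = 58 ksi): end bolts L_c = 1.6875 − 0.8125/2 = 1.28125, R_n = min(1.2×1.28125×0.3125×58, 2.4×0.75×0.3125×58) = 27.867 kips/bolt; interior L_c = 2.6875 − 0.8125 = 1.875, R_n = 32.625 kips/bolt. φR_n = 0.75 × (2×27.867 + 4×32.625) = 139.7 kips.
Block shear: shear path 2×[1.6875+2×2.6875] = 2×7.0625 in, A_gv = 4.4141, A_nv = 2×(7.0625 − 2.5×0.875)×0.3125 = 3.0469 in²; tension across gage: (2.0625 − 1×0.875)×0.3125 = 0.37109 in². R_n = min(0.6×58×3.0469, 0.6×36×4.4141) + 1.0×58×0.37109 = min(106.03, 95.345) + 21.523 = 116.87 kips. φR_n = 0.75 × 116.87 = 87.7 kips.
Tension yield (gross): A_g = 5.4375×0.3125 = 1.6992 in². φR_n = 0.90 × 36 × 1.6992 = 55.1 kips.
Governing: min(167.0, 139.7, 87.7, 55.1) = 55.1 kips → gross-section yield.

55.1 kips (gross-section yield governs)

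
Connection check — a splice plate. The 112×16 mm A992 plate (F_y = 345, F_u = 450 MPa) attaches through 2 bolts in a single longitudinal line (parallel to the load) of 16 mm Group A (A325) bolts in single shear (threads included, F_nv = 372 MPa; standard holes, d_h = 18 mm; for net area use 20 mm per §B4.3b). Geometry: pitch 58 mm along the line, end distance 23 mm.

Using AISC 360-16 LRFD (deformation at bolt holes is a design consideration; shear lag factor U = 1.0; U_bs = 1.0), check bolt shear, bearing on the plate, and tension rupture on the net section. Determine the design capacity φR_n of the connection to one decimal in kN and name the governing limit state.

112.2 kN (bolt shear governs)

Bolt shear: A_b = π(16)²/4 = 201.06 mm². φR_n = 0.75 × 372 × 201.06 × 2 × 1 = 112.2 kN.
Bearing (16 mm plate, F_u = 450 MPa): end bolts L_c = 23 − 18/2 = 14, R_n = min(1.2×14×16×450, 2.4×16×16×450) = 120.96 kN/bolt; interior L_c = 58 − 18 = 40, R_n = 276.48 kN/bolt. φR_n = 0.75 × (1×120.96 + 1×276.48) = 298.1 kN.
Tension rupture (net): A_n = (112 − 1×20)×16 = 1472 mm² (U = 1.0, A_e = A_n). φR_n = 0.75 × 450 × 1472 = 496.8 kN.
Governing: min(112.2, 298.1, 496.8) = 112.2 kN → bolt shear.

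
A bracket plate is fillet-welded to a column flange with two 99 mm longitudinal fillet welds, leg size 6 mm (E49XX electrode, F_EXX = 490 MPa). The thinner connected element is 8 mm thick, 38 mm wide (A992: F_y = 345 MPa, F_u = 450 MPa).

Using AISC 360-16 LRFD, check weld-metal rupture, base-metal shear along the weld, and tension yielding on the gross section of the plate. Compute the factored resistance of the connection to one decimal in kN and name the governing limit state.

Weld metal: throat = 0.707×6 = 4.242 mm, L = 2×99 = 198 mm. φR_n = 0.75 × 0.6 × 490 × 4.242 × 198 = 185.2 kN.
Base metal shear (8 mm plate): yield φR_n = 1.0×0.6×345×8×198 = 327.9 kN; rupture φR_n = 0.75×0.6×450×8×198 = 320.8 kN; take 320.8 kN (rupture).
Tension yield (gross): A_g = 38×8 = 304 mm². φR_n = 0.90 × 345 × 304 = 94.4 kN.
Governing: min(185.2, 320.8, 94.4) = 94.4 kN → gross-section yield.

94.4 kN (gross-section yield governs)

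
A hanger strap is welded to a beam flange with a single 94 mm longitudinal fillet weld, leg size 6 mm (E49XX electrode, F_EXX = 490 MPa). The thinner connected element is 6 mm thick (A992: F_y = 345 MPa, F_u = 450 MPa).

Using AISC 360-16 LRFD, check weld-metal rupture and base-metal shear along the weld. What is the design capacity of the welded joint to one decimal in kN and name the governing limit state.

87.9 kN (weld metal governs)

Weld metal: throat = 0.707×6 = 4.242 mm, L = 94 mm. φR_n = 0.75 × 0.6 × 490 × 4.242 × 94 = 87.9 kN.
Base metal shear (6 mm plate): yield φR_n = 1.0×0.6×345×6×94 = 116.7 kN; rupture φR_n = 0.75×0.6×450×6×94 = 114.2 kN; take 114.2 kN (rupture).
Governing: min(87.9, 114.2) = 87.9 kN → weld metal.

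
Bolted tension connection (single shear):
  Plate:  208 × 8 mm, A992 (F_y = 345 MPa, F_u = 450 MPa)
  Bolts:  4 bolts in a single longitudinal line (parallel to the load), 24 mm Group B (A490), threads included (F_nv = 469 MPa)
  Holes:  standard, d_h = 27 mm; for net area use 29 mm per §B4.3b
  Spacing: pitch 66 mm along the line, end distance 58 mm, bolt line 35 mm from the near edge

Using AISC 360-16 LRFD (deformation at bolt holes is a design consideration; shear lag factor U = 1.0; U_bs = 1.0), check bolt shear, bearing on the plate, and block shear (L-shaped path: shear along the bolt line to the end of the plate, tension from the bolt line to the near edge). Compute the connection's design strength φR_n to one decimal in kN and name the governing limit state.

Bolt shear: A_b = π(24)²/4 = 452.39 mm². φR_n = 0.75 × 469 × 452.39 × 4 × 1 = 636.5 kN.
Bearing (8 mm plate, F_u = 450 MPa): end bolts L_c = 58 − 27/2 = 44.5, R_n = min(1.2×44.5×8×450, 2.4×24×8×450) = 192.24 kN/bolt; interior L_c = 66 − 27 = 39, R_n = 168.48 kN/bolt. φR_n = 0.75 × (1×192.24 + 3×168.48) = 523.3 kN.
Block shear: shear path 1×[58+3×66] = 1×256 mm, A_gv = 2048, A_nv = 1×(256 − 3.5×29)×8 = 1236 mm²; tension to near edge: (35 − 0.5×29)×8 = 164 mm². R_n = min(0.6×450×1236, 0.6×345×2048) + 1.0×450×164 = min(333.72, 423.94) + 73.8 = 407.52 kN. φR_n = 0.75 × 407.52 = 305.6 kN.
Governing: min(636.5, 523.3, 305.6) = 305.6 kN → block shear.

305.6 kN (block shear governs)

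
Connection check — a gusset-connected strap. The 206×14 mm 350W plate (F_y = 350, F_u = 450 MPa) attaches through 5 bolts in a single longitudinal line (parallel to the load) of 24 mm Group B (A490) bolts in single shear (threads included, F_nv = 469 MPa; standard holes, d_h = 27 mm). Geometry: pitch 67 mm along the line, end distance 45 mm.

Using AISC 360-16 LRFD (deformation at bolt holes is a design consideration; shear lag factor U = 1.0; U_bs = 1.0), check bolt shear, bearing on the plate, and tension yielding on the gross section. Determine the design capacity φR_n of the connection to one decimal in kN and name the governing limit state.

Bolt shear: A_b = π(24)²/4 = 452.39 mm². φR_n = 0.75 × 469 × 452.39 × 5 × 1 = 795.6 kN.
Bearing (14 mm plate, F_u = 450 MPa): end bolts L_c = 45 − 27/2 = 31.5, R_n = min(1.2×31.5×14×450, 2.4×24×14×450) = 238.14 kN/bolt; interior L_c = 67 − 27 = 40, R_n = 302.4 kN/bolt. φR_n = 0.75 × (1×238.14 + 4×302.4) = 1085.8 kN.
Tension yield (gross): A_g = 206×14 = 2884 mm². φR_n = 0.90 × 350 × 2884 = 908.5 kN.
Governing: min(795.6, 1085.8, 908.5) = 795.6 kN → bolt shear.

795.6 kN (bolt shear governs)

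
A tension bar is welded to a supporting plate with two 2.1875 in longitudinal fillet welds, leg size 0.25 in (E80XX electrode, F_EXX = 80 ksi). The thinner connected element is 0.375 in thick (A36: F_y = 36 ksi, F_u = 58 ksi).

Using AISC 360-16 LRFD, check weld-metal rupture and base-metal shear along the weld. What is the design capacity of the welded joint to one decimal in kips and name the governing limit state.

Weld metal: throat = 0.707×0.25 = 0.17675 in, L = 2×2.1875 = 4.375 in. φR_n = 0.75 × 0.6 × 80 × 0.17675 × 4.375 = 27.8 kips.
Base metal shear (0.375 in plate): yield φR_n = 1.0×0.6×36×0.375×4.375 = 35.4 kips; rupture φR_n = 0.75×0.6×58×0.375×4.375 = 42.8 kips; take 35.4 kips (yield).
Governing: min(27.8, 35.4) = 27.8 kips → weld metal.

27.8 kips (weld metal governs)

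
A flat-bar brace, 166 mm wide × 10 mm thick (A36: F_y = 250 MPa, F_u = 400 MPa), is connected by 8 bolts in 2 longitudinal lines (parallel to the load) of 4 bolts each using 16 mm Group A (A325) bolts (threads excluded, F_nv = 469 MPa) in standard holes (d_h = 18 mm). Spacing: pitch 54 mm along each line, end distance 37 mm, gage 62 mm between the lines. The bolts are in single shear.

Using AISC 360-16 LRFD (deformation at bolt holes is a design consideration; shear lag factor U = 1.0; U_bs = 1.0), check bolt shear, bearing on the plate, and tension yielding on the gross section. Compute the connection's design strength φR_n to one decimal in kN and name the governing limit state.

373.5 kN (gross-section yield governs)

Bolt shear: A_b = π(16)²/4 = 201.06 mm². φR_n = 0.75 × 469 × 201.06 × 8 × 1 = 565.8 kN.
Bearing (10 mm plate, F_u = 400 MPa): end bolts L_c = 37 − 18/2 = 28, R_n = min(1.2×28×10×400, 2.4×16×10×400) = 134.4 kN/bolt; interior L_c = 54 − 18 = 36, R_n = 153.6 kN/bolt. φR_n = 0.75 × (2×134.4 + 6×153.6) = 892.8 kN.
Tension yield (gross): A_g = 166×10 = 1660 mm². φR_n = 0.90 × 250 × 1660 = 373.5 kN.
Governing: min(565.8, 892.8, 373.5) = 373.5 kN → gross-section yield.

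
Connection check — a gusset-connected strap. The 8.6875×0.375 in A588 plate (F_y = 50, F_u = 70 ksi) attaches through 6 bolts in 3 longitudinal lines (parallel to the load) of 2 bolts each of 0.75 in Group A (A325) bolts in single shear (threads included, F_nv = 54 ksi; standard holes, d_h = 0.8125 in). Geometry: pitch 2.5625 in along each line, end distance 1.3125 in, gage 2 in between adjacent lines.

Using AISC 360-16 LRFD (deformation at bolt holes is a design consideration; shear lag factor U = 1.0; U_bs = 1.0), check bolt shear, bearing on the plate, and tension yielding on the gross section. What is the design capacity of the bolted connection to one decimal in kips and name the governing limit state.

Bolt shear: A_b = π(0.75)²/4 = 0.44179 in². φR_n = 0.75 × 54 × 0.44179 × 6 × 1 = 107.4 kips.
Bearing (0.375 in plate, F_u = 70 ksi): end bolts L_c = 1.3125 − 0.8125/2 = 0.90625, R_n = min(1.2×0.90625×0.375×70, 2.4×0.75×0.375×70) = 28.547 kips/bolt; interior L_c = 2.5625 − 0.8125 = 1.75, R_n = 47.25 kips/bolt. φR_n = 0.75 × (3×28.547 + 3×47.25) = 170.5 kips.
Tension yield (gross): A_g = 8.6875×0.375 = 3.2578 in². φR_n = 0.90 × 50 × 3.2578 = 146.6 kips.
Governing: min(107.4, 170.5, 146.6) = 107.4 kips → bolt shear.

107.4 kips (bolt shear governs)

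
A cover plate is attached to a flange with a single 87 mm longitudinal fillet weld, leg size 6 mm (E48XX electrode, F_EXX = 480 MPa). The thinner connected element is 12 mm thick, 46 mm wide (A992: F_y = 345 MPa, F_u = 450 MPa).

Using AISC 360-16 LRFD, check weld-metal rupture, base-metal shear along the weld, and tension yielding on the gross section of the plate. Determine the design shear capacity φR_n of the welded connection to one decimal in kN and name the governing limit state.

79.7 kN (weld metal governs)

Weld metal: throat = 0.707×6 = 4.242 mm, L = 87 mm. φR_n = 0.75 × 0.6 × 480 × 4.242 × 87 = 79.7 kN.
Base metal shear (12 mm plate): yield φR_n = 1.0×0.6×345×12×87 = 216.1 kN; rupture φR_n = 0.75×0.6×450×12×87 = 211.4 kN; take 211.4 kN (rupture).
Tension yield (gross): A_g = 46×12 = 552 mm². φR_n = 0.90 × 345 × 552 = 171.4 kN.
Governing: min(79.7, 211.4, 171.4) = 79.7 kN → weld metal.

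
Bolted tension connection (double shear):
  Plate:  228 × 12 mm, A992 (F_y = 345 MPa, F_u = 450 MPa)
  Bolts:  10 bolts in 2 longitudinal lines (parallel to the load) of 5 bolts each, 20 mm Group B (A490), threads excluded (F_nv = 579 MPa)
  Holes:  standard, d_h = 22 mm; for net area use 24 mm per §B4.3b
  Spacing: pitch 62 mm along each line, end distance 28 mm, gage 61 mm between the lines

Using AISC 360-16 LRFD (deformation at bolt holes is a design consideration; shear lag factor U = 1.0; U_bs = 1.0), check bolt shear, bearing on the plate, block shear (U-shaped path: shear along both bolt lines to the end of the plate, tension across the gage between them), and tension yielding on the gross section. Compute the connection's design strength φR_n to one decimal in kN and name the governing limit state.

Bolt shear: A_b = π(20)²/4 = 314.16 mm². φR_n = 0.75 × 579 × 314.16 × 10 × 2 = 2728.5 kN.
Bearing (12 mm plate, F_u = 450 MPa): end bolts L_c = 28 − 22/2 = 17, R_n = min(1.2×17×12×450, 2.4×20×12×450) = 110.16 kN/bolt; interior L_c = 62 − 22 = 40, R_n = 259.2 kN/bolt. φR_n = 0.75 × (2×110.16 + 8×259.2) = 1720.4 kN.
Block shear: shear path 2×[28+4×62] = 2×276 mm, A_gv = 6624, A_nv = 2×(276 − 4.5×24)×12 = 4032 mm²; tension across gage: (61 − 1×24)×12 = 444 mm². R_n = min(0.6×450×4032, 0.6×345×6624) + 1.0×450×444 = min(1088.6, 1371.2) + 199.8 = 1288.4 kN. φR_n = 0.75 × 1288.4 = 966.3 kN.
Tension yield (gross): A_g = 228×12 = 2736 mm². φR_n = 0.90 × 345 × 2736 = 849.5 kN.
Governing: min(2728.5, 1720.4, 966.3, 849.5) = 849.5 kN → gross-section yield.

849.5 kN (gross-section yield governs)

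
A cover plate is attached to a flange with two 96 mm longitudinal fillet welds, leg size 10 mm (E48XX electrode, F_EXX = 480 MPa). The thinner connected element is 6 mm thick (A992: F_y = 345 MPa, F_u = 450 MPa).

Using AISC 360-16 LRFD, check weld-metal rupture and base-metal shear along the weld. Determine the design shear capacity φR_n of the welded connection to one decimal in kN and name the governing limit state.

Weld metal: throat = 0.707×10 = 7.07 mm, L = 2×96 = 192 mm. φR_n = 0.75 × 0.6 × 480 × 7.07 × 192 = 293.2 kN.
Base metal shear (6 mm plate): yield φR_n = 1.0×0.6×345×6×192 = 238.5 kN; rupture φR_n = 0.75×0.6×450×6×192 = 233.3 kN; take 233.3 kN (rupture).
Governing: min(293.2, 233.3) = 233.3 kN → base-metal shear.

233.3 kN (base-metal shear governs)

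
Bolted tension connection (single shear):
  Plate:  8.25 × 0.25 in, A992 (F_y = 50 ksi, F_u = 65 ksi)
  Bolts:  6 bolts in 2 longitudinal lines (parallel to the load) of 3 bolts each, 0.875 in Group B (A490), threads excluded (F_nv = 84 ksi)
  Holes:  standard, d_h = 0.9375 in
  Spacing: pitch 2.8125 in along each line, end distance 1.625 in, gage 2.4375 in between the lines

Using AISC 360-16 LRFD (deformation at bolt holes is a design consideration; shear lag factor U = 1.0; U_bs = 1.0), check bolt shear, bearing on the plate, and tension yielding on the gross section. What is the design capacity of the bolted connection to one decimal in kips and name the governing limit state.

Bolt shear: A_b = π(0.875)²/4 = 0.60132 in². φR_n = 0.75 × 84 × 0.60132 × 6 × 1 = 227.3 kips.
Bearing (0.25 in plate, F_u = 65 ksi): end bolts L_c = 1.625 − 0.9375/2 = 1.15625, R_n = min(1.2×1.15625×0.25×65, 2.4×0.875×0.25×65) = 22.547 kips/bolt; interior L_c = 2.8125 − 0.9375 = 1.875, R_n = 34.125 kips/bolt. φR_n = 0.75 × (2×22.547 + 4×34.125) = 136.2 kips.
Tension yield (gross): A_g = 8.25×0.25 = 2.0625 in². φR_n = 0.90 × 50 × 2.0625 = 92.8 kips.
Governing: min(227.3, 136.2, 92.8) = 92.8 kips → gross-section yield.

92.8 kips (gross-section yield governs)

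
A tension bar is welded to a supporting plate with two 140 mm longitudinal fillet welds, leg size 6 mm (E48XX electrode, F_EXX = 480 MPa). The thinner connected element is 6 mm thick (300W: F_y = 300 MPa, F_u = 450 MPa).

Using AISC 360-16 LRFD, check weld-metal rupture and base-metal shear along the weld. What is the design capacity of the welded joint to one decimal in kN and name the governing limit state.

256.6 kN (weld metal governs)

Weld metal: throat = 0.707×6 = 4.242 mm, L = 2×140 = 280 mm. φR_n = 0.75 × 0.6 × 480 × 4.242 × 280 = 256.6 kN.
Base metal shear (6 mm plate): yield φR_n = 1.0×0.6×300×6×280 = 302.4 kN; rupture φR_n = 0.75×0.6×450×6×280 = 340.2 kN; take 302.4 kN (yield).
Governing: min(256.6, 302.4) = 256.6 kN → weld metal.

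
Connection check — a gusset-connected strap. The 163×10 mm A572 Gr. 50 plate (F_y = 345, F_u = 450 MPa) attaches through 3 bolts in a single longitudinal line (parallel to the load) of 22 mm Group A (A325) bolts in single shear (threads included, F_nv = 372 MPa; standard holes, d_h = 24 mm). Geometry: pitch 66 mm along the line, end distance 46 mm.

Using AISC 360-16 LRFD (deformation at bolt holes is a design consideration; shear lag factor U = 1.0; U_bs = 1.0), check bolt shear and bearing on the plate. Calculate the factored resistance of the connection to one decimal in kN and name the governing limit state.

Bolt shear: A_b = π(22)²/4 = 380.13 mm². φR_n = 0.75 × 372 × 380.13 × 3 × 1 = 318.2 kN.
Bearing (10 mm plate, F_u = 450 MPa): end bolts L_c = 46 − 24/2 = 34, R_n = min(1.2×34×10×450, 2.4×22×10×450) = 183.6 kN/bolt; interior L_c = 66 − 24 = 42, R_n = 226.8 kN/bolt. φR_n = 0.75 × (1×183.6 + 2×226.8) = 477.9 kN.
Governing: min(318.2, 477.9) = 318.2 kN → bolt shear.

318.2 kN (bolt shear governs)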